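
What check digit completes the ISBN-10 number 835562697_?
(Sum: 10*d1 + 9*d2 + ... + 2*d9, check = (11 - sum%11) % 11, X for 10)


Weighted sum: 293
293 mod 11 = 7

Check digit: 4


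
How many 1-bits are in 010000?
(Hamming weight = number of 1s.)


Counting 1s in 010000

1


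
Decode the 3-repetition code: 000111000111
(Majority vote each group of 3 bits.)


Groups: 000, 111, 000, 111
Majority votes: 0101

0101


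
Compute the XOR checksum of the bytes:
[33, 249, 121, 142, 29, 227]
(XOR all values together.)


XOR chain: 33 ^ 249 ^ 121 ^ 142 ^ 29 ^ 227 = 209

209


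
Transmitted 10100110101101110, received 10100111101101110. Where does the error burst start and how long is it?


XOR: 00000001000000000

Burst at position 7, length 1


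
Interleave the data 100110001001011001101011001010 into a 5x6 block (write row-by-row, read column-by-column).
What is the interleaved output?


Matrix:
  100110
  001001
  011001
  101011
  001010
Read columns: 100100010001111100001001101110

100100010001111100001001101110


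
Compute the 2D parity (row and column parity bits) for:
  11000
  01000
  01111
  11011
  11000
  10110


Row parities: 010001
Column parities: 01010

Row P: 010001, Col P: 01010, Corner: 0


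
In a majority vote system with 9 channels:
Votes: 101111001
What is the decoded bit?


Ones: 6 out of 9
Threshold: 5

1 (6/9 voted 1)


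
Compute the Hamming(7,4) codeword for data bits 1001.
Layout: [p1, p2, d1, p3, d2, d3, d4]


Parity bits: p1=0, p2=0, p3=1

0011001


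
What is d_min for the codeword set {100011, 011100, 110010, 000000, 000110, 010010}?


Comparing all pairs, minimum distance: 1
Can detect 0 errors, correct 0 errors

1


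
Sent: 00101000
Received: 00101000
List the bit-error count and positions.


XOR: 00000000

0 errors (received matches sent)


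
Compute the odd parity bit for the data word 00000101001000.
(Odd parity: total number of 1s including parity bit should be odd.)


Number of 1s in data: 3
Parity bit: 0

0


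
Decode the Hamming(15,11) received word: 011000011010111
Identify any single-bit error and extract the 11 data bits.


Syndrome = 7: error at position 7

Data: 10011010111 (corrected bit 7)


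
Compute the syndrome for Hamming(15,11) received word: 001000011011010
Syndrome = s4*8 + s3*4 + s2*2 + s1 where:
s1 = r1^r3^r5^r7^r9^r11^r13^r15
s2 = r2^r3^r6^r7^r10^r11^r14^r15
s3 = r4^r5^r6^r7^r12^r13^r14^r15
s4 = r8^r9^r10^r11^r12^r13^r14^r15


s1=1, s2=1, s3=0, s4=1

Syndrome = 11 (error at position 11)


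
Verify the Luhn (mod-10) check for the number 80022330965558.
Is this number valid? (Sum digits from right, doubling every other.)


Luhn sum = 52
52 mod 10 = 2

Invalid (Luhn sum mod 10 = 2)


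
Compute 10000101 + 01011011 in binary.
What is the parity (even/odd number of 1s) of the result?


10000101 = 133
01011011 = 91
Sum = 224 = 11100000
1s count = 3

odd parity (3 ones in 11100000)


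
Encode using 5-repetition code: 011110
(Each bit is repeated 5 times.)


Each bit -> 5 copies

000001111111111111111111100000


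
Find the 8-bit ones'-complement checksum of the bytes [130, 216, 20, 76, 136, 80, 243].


Sum = 901 mod 256 = 133
Complement = 122

122


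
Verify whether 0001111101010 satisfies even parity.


Number of 1s: 7

No, parity error (7 ones)


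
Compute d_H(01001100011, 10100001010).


XOR: 11101101001
Count of 1s: 7

7


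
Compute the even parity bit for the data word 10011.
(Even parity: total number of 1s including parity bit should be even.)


Number of 1s in data: 3
Parity bit: 1

1


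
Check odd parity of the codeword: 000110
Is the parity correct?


Number of 1s: 2

No, parity error (2 ones)


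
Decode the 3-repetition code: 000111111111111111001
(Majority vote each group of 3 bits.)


Groups: 000, 111, 111, 111, 111, 111, 001
Majority votes: 0111110

0111110


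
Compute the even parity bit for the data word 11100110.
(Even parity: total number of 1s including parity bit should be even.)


Number of 1s in data: 5
Parity bit: 1

1


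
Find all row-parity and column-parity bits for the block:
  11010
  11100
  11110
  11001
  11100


Row parities: 11011
Column parities: 11101

Row P: 11011, Col P: 11101, Corner: 0


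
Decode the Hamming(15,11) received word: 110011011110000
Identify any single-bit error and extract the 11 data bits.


Syndrome = 0: no error detected

Data: 01101110000 (no errors)


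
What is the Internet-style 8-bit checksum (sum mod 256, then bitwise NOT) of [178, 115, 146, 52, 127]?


Sum = 618 mod 256 = 106
Complement = 149

149


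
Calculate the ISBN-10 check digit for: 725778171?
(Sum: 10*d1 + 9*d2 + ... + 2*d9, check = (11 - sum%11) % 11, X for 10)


Weighted sum: 286
286 mod 11 = 0

Check digit: 0


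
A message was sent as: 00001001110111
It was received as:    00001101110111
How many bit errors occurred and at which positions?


XOR: 00000100000000

1 error(s) at position(s): 5


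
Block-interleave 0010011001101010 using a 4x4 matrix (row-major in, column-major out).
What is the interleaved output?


Matrix:
  0010
  0110
  0110
  1010
Read columns: 0001011011110000

0001011011110000


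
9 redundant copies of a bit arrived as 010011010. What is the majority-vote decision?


Ones: 4 out of 9
Threshold: 5

0 (4/9 voted 1)


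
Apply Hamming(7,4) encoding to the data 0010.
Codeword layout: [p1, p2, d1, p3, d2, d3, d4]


Parity bits: p1=0, p2=1, p3=1

0101010


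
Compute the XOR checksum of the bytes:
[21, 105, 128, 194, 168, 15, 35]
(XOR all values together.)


XOR chain: 21 ^ 105 ^ 128 ^ 194 ^ 168 ^ 15 ^ 35 = 186

186


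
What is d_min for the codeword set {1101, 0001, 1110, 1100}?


Comparing all pairs, minimum distance: 1
Can detect 0 errors, correct 0 errors

1


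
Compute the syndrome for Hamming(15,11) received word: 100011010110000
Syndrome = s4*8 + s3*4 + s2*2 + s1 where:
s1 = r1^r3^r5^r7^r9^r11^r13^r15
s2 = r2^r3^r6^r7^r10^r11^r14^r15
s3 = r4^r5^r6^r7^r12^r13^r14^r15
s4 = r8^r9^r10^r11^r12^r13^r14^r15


s1=1, s2=1, s3=0, s4=1

Syndrome = 11 (error at position 11)


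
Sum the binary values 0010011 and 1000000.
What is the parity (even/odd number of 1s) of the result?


0010011 = 19
1000000 = 64
Sum = 83 = 1010011
1s count = 4

even parity (4 ones in 1010011)


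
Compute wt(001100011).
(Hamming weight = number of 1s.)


Counting 1s in 001100011

4


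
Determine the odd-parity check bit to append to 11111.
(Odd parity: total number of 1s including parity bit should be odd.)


Number of 1s in data: 5
Parity bit: 0

0


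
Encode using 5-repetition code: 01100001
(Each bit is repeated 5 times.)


Each bit -> 5 copies

0000011111111110000000000000000000011111


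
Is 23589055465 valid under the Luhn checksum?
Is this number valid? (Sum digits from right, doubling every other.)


Luhn sum = 47
47 mod 10 = 7

Invalid (Luhn sum mod 10 = 7)


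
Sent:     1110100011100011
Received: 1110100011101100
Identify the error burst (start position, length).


XOR: 0000000000001111

Burst at position 12, length 4


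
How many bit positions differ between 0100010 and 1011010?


XOR: 1111000
Count of 1s: 4

4


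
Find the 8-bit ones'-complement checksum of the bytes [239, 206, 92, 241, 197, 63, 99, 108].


Sum = 1245 mod 256 = 221
Complement = 34

34


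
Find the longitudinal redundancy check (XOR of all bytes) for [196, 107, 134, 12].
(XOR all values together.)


XOR chain: 196 ^ 107 ^ 134 ^ 12 = 37

37


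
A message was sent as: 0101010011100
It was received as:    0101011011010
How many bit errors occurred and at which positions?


XOR: 0000001000110

3 error(s) at position(s): 6, 10, 11


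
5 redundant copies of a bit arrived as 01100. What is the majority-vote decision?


Ones: 2 out of 5
Threshold: 3

0 (2/5 voted 1)


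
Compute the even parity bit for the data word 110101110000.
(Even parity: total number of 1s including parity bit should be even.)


Number of 1s in data: 6
Parity bit: 0

0


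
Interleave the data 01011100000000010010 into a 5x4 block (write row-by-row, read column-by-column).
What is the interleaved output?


Matrix:
  0101
  1100
  0000
  0001
  0010
Read columns: 01000110000000110010

01000110000000110010


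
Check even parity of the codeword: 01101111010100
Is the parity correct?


Number of 1s: 8

Yes, parity is correct (8 ones)


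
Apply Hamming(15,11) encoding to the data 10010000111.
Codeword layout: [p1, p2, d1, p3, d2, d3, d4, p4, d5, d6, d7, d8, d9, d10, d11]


Parity bits: p1=0, p2=0, p3=0, p4=1

001000110000111


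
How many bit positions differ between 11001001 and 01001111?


XOR: 10000110
Count of 1s: 3

3


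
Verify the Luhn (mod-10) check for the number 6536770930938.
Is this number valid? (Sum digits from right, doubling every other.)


Luhn sum = 60
60 mod 10 = 0

Valid (Luhn sum mod 10 = 0)


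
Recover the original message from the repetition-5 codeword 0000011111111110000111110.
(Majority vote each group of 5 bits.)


Groups: 00000, 11111, 11111, 00001, 11110
Majority votes: 01101

01101


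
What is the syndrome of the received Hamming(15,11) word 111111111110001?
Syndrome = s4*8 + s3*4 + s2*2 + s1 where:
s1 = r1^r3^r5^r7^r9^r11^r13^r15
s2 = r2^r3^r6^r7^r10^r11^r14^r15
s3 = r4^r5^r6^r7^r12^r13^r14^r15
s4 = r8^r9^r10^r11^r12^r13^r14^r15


s1=1, s2=1, s3=1, s4=1

Syndrome = 15 (error at position 15)


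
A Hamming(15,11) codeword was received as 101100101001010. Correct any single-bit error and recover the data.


Syndrome = 10: error at position 10

Data: 10011101010 (corrected bit 10)


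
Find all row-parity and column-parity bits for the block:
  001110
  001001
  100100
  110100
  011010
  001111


Row parities: 100110
Column parities: 000010

Row P: 100110, Col P: 000010, Corner: 1


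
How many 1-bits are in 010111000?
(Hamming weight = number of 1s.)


Counting 1s in 010111000

4


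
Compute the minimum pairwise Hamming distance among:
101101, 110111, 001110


Comparing all pairs, minimum distance: 3
Can detect 2 errors, correct 1 errors

3


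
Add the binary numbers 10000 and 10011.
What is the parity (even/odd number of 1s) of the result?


10000 = 16
10011 = 19
Sum = 35 = 100011
1s count = 3

odd parity (3 ones in 100011)


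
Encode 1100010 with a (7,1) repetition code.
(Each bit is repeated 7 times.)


Each bit -> 7 copies

1111111111111100000000000000000000011111110000000


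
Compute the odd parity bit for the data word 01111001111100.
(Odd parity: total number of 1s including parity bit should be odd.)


Number of 1s in data: 9
Parity bit: 0

0


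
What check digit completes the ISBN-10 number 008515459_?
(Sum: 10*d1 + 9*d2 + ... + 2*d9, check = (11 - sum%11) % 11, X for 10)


Weighted sum: 179
179 mod 11 = 3

Check digit: 8


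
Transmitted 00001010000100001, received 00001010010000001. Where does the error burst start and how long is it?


XOR: 00000000010100000

Burst at position 9, length 3


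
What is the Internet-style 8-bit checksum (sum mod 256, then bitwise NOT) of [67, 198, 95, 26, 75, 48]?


Sum = 509 mod 256 = 253
Complement = 2

2


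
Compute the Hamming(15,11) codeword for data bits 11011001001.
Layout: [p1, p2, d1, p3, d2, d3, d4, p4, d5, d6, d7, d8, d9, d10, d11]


Parity bits: p1=1, p2=1, p3=0, p4=1

111010111001001


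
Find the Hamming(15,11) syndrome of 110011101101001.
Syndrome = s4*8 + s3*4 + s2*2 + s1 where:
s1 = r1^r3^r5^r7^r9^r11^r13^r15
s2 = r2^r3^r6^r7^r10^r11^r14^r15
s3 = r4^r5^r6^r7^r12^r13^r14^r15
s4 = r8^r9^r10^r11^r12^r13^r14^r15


s1=1, s2=1, s3=1, s4=0

Syndrome = 7 (error at position 7)


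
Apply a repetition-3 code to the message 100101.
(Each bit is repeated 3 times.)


Each bit -> 3 copies

111000000111000111


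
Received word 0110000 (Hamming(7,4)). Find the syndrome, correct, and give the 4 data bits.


Syndrome = 1: error at position 1

Data: 1000 (corrected bit 1)


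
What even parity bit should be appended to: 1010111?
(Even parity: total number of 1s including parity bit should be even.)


Number of 1s in data: 5
Parity bit: 1

1


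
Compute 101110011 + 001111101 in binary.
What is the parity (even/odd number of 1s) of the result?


101110011 = 371
001111101 = 125
Sum = 496 = 111110000
1s count = 5

odd parity (5 ones in 111110000)


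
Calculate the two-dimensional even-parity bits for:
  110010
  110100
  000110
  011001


Row parities: 1101
Column parities: 011001

Row P: 1101, Col P: 011001, Corner: 1


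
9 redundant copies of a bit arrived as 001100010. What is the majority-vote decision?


Ones: 3 out of 9
Threshold: 5

0 (3/9 voted 1)


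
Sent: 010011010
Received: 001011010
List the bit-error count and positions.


XOR: 011000000

2 error(s) at position(s): 1, 2


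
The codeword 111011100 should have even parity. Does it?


Number of 1s: 6

Yes, parity is correct (6 ones)


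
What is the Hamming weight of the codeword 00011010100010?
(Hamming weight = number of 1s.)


Counting 1s in 00011010100010

5


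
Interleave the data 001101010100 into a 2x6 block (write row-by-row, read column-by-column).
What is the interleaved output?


Matrix:
  001101
  010100
Read columns: 000110110010

000110110010


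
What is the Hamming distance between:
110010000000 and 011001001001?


XOR: 101011001001
Count of 1s: 6

6


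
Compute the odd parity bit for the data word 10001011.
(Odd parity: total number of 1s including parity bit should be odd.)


Number of 1s in data: 4
Parity bit: 1

1


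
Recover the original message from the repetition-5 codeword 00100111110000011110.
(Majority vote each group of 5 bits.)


Groups: 00100, 11111, 00000, 11110
Majority votes: 0101

0101


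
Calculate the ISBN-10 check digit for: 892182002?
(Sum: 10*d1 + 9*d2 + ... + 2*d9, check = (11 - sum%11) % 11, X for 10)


Weighted sum: 246
246 mod 11 = 4

Check digit: 7


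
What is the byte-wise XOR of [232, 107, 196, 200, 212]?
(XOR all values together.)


XOR chain: 232 ^ 107 ^ 196 ^ 200 ^ 212 = 91

91


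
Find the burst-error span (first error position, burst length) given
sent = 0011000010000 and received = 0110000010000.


XOR: 0101000000000

Burst at position 1, length 3


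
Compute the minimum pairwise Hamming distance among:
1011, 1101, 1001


Comparing all pairs, minimum distance: 1
Can detect 0 errors, correct 0 errors

1


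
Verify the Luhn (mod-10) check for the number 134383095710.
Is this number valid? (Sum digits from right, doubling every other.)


Luhn sum = 45
45 mod 10 = 5

Invalid (Luhn sum mod 10 = 5)


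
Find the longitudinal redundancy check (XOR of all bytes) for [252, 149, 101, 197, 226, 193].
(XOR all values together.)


XOR chain: 252 ^ 149 ^ 101 ^ 197 ^ 226 ^ 193 = 234

234


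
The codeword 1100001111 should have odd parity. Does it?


Number of 1s: 6

No, parity error (6 ones)


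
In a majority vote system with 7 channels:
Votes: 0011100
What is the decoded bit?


Ones: 3 out of 7
Threshold: 4

0 (3/7 voted 1)


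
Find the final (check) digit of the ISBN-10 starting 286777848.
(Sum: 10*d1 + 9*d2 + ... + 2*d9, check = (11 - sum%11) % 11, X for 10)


Weighted sum: 326
326 mod 11 = 7

Check digit: 4


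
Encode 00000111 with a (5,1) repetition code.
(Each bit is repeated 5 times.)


Each bit -> 5 copies

0000000000000000000000000111111111111111


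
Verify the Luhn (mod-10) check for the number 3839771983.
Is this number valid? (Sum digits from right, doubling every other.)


Luhn sum = 62
62 mod 10 = 2

Invalid (Luhn sum mod 10 = 2)


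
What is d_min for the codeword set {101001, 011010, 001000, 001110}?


Comparing all pairs, minimum distance: 2
Can detect 1 errors, correct 0 errors

2


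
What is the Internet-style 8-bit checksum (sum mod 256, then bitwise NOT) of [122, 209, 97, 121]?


Sum = 549 mod 256 = 37
Complement = 218

218


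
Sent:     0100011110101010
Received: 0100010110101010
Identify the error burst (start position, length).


XOR: 0000001000000000

Burst at position 6, length 1


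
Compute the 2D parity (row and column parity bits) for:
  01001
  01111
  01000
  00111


Row parities: 0011
Column parities: 01001

Row P: 0011, Col P: 01001, Corner: 0


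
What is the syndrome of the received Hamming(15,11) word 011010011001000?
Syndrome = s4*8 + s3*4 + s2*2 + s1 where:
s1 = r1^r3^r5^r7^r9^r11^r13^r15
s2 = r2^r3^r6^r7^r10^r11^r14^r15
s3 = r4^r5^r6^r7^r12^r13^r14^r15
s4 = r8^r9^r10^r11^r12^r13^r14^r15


s1=1, s2=0, s3=0, s4=1

Syndrome = 9 (error at position 9)


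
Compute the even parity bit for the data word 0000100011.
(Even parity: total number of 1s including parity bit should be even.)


Number of 1s in data: 3
Parity bit: 1

1


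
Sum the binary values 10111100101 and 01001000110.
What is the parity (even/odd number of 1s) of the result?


10111100101 = 1509
01001000110 = 582
Sum = 2091 = 100000101011
1s count = 5

odd parity (5 ones in 100000101011)


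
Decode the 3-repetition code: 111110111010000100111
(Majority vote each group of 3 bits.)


Groups: 111, 110, 111, 010, 000, 100, 111
Majority votes: 1110001

1110001


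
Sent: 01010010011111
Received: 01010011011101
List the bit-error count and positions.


XOR: 00000001000010

2 error(s) at position(s): 7, 12


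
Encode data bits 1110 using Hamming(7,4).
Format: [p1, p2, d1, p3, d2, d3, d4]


Parity bits: p1=0, p2=0, p3=0

0010110


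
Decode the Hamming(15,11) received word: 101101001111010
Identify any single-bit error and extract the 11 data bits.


Syndrome = 10: error at position 10

Data: 10101011010 (corrected bit 10)


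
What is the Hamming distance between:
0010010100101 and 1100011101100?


XOR: 1110001001001
Count of 1s: 6

6


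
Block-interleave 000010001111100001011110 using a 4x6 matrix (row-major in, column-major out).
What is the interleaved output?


Matrix:
  000010
  001111
  100001
  011110
Read columns: 001000010101010111010110

001000010101010111010110


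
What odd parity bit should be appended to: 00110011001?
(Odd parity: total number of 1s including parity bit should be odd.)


Number of 1s in data: 5
Parity bit: 0

0


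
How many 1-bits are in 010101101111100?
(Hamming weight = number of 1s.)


Counting 1s in 010101101111100

9


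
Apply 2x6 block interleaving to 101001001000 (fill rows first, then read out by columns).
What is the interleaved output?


Matrix:
  101001
  001000
Read columns: 100011000010

100011000010


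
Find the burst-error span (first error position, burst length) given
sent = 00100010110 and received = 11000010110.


XOR: 11100000000

Burst at position 0, length 3


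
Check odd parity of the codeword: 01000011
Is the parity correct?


Number of 1s: 3

Yes, parity is correct (3 ones)


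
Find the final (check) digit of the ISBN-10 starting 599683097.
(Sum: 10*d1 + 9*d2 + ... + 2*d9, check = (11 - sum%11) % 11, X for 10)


Weighted sum: 349
349 mod 11 = 8

Check digit: 3


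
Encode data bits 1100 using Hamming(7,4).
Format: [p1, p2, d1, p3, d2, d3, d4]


Parity bits: p1=0, p2=1, p3=1

0111100


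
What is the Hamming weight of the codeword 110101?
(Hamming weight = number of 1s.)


Counting 1s in 110101

4


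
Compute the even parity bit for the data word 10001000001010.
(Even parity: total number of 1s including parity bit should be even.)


Number of 1s in data: 4
Parity bit: 0

0


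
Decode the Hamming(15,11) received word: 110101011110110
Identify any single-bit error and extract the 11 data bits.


Syndrome = 2: error at position 2

Data: 00101110110 (corrected bit 2)


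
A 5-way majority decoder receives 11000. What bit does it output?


Ones: 2 out of 5
Threshold: 3

0 (2/5 voted 1)


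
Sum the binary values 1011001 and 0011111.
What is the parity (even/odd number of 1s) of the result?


1011001 = 89
0011111 = 31
Sum = 120 = 1111000
1s count = 4

even parity (4 ones in 1111000)


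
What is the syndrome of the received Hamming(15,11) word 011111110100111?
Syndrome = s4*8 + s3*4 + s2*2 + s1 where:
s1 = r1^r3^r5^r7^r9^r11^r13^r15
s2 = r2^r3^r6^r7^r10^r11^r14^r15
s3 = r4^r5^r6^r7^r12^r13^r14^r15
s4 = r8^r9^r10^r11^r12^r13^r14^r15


s1=1, s2=1, s3=1, s4=1

Syndrome = 15 (error at position 15)


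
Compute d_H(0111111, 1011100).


XOR: 1100011
Count of 1s: 4

4


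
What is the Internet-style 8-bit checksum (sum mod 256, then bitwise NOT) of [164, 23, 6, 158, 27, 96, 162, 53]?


Sum = 689 mod 256 = 177
Complement = 78

78


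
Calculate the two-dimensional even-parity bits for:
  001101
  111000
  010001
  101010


Row parities: 1101
Column parities: 001110

Row P: 1101, Col P: 001110, Corner: 1


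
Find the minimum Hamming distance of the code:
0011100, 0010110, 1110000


Comparing all pairs, minimum distance: 2
Can detect 1 errors, correct 0 errors

2


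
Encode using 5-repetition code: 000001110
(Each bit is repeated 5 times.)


Each bit -> 5 copies

000000000000000000000000011111111111111100000


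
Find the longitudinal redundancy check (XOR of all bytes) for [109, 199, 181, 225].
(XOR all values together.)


XOR chain: 109 ^ 199 ^ 181 ^ 225 = 254

254


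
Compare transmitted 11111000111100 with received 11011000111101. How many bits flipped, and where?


XOR: 00100000000001

2 error(s) at position(s): 2, 13


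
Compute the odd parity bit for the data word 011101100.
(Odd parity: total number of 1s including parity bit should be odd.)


Number of 1s in data: 5
Parity bit: 0

0


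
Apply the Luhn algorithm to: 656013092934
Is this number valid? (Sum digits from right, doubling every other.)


Luhn sum = 48
48 mod 10 = 8

Invalid (Luhn sum mod 10 = 8)


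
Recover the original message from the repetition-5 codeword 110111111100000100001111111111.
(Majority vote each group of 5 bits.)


Groups: 11011, 11111, 00000, 10000, 11111, 11111
Majority votes: 110011

110011


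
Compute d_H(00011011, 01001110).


XOR: 01010101
Count of 1s: 4

4


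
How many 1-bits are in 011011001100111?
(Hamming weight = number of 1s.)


Counting 1s in 011011001100111

9


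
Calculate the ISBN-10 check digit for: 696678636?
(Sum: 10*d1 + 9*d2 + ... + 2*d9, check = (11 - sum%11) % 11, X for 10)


Weighted sum: 358
358 mod 11 = 6

Check digit: 5


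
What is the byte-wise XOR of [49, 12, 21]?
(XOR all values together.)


XOR chain: 49 ^ 12 ^ 21 = 40

40


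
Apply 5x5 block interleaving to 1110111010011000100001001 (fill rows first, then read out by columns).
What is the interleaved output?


Matrix:
  11101
  11010
  01100
  01000
  01001
Read columns: 1100011111101000100010001

1100011111101000100010001


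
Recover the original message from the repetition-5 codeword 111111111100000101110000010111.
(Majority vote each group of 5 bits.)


Groups: 11111, 11111, 00000, 10111, 00000, 10111
Majority votes: 110101

110101


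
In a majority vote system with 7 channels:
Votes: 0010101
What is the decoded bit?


Ones: 3 out of 7
Threshold: 4

0 (3/7 voted 1)


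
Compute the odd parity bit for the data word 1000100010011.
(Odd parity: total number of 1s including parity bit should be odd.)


Number of 1s in data: 5
Parity bit: 0

0


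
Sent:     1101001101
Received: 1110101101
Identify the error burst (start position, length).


XOR: 0011100000

Burst at position 2, length 3


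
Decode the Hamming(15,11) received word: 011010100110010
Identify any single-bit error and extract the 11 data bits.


Syndrome = 12: error at position 12

Data: 11010111010 (corrected bit 12)


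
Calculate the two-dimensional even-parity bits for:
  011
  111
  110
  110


Row parities: 0100
Column parities: 100

Row P: 0100, Col P: 100, Corner: 1


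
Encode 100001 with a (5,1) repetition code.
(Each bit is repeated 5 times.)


Each bit -> 5 copies

111110000000000000000000011111


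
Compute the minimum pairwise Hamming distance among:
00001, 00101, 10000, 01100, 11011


Comparing all pairs, minimum distance: 1
Can detect 0 errors, correct 0 errors

1


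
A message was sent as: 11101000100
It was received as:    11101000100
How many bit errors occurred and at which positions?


XOR: 00000000000

0 errors (received matches sent)


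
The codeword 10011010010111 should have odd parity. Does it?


Number of 1s: 8

No, parity error (8 ones)


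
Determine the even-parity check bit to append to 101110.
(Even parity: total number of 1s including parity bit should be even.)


Number of 1s in data: 4
Parity bit: 0

0


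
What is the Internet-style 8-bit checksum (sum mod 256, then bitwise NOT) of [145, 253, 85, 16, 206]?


Sum = 705 mod 256 = 193
Complement = 62

62


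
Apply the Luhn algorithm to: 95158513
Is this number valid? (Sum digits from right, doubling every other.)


Luhn sum = 38
38 mod 10 = 8

Invalid (Luhn sum mod 10 = 8)


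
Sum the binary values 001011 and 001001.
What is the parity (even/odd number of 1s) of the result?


001011 = 11
001001 = 9
Sum = 20 = 10100
1s count = 2

even parity (2 ones in 10100)


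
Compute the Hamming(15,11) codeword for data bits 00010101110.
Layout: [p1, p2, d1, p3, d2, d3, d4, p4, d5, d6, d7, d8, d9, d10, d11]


Parity bits: p1=0, p2=1, p3=0, p4=0

010000100101110


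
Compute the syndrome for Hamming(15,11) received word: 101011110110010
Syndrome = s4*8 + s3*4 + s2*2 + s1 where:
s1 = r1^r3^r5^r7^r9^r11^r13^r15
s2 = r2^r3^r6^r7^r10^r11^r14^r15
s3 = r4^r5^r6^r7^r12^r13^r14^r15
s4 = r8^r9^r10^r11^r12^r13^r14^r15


s1=1, s2=0, s3=0, s4=0

Syndrome = 1 (error at position 1)


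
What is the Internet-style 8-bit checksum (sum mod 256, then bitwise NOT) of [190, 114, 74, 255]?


Sum = 633 mod 256 = 121
Complement = 134

134


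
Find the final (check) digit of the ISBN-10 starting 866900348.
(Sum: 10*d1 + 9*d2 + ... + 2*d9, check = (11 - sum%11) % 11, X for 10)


Weighted sum: 285
285 mod 11 = 10

Check digit: 1


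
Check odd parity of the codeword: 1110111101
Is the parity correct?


Number of 1s: 8

No, parity error (8 ones)


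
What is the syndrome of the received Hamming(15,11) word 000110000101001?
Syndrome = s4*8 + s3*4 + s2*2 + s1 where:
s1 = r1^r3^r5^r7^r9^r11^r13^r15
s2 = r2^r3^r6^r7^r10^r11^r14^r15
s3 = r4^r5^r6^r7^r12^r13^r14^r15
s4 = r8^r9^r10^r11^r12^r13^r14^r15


s1=0, s2=0, s3=0, s4=1

Syndrome = 8 (error at position 8)


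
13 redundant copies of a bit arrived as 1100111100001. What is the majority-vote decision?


Ones: 7 out of 13
Threshold: 7

1 (7/13 voted 1)


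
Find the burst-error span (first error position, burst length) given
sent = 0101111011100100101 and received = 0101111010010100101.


XOR: 0000000001110000000

Burst at position 9, length 3


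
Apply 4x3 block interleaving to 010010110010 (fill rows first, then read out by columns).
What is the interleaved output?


Matrix:
  010
  010
  110
  010
Read columns: 001011110000

001011110000


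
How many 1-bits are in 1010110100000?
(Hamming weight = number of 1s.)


Counting 1s in 1010110100000

5


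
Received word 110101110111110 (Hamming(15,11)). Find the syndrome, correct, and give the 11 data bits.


Syndrome = 0: no error detected

Data: 00110111110 (no errors)


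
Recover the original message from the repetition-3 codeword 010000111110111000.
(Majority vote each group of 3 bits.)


Groups: 010, 000, 111, 110, 111, 000
Majority votes: 001110

001110


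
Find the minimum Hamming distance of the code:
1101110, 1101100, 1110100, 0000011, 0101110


Comparing all pairs, minimum distance: 1
Can detect 0 errors, correct 0 errors

1


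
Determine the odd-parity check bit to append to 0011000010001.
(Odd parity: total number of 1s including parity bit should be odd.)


Number of 1s in data: 4
Parity bit: 1

1


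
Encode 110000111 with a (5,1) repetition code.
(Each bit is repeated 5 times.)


Each bit -> 5 copies

111111111100000000000000000000111111111111111


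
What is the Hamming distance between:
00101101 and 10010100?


XOR: 10111001
Count of 1s: 5

5


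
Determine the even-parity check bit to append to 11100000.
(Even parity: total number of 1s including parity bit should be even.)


Number of 1s in data: 3
Parity bit: 1

1


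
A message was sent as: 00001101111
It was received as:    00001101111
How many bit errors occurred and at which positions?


XOR: 00000000000

0 errors (received matches sent)


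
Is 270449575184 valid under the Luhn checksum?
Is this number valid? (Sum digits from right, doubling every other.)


Luhn sum = 53
53 mod 10 = 3

Invalid (Luhn sum mod 10 = 3)


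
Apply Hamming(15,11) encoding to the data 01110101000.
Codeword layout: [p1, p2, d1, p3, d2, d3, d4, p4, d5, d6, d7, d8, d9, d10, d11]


Parity bits: p1=0, p2=1, p3=0, p4=0

010011100101000


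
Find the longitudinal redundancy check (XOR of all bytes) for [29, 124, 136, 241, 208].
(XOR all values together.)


XOR chain: 29 ^ 124 ^ 136 ^ 241 ^ 208 = 200

200


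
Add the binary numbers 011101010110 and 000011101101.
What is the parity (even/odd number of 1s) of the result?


011101010110 = 1878
000011101101 = 237
Sum = 2115 = 100001000011
1s count = 4

even parity (4 ones in 100001000011)


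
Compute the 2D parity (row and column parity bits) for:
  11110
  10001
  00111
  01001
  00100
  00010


Row parities: 001011
Column parities: 00111

Row P: 001011, Col P: 00111, Corner: 1


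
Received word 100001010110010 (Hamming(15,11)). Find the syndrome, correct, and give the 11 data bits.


Syndrome = 0: no error detected

Data: 00100110010 (no errors)


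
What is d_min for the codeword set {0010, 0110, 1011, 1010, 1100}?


Comparing all pairs, minimum distance: 1
Can detect 0 errors, correct 0 errors

1


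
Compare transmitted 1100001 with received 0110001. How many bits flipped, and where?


XOR: 1010000

2 error(s) at position(s): 0, 2


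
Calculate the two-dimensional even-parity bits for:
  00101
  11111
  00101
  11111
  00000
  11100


Row parities: 010101
Column parities: 11100

Row P: 010101, Col P: 11100, Corner: 1


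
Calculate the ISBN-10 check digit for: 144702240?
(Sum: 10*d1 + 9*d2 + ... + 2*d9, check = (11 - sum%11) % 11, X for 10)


Weighted sum: 157
157 mod 11 = 3

Check digit: 8


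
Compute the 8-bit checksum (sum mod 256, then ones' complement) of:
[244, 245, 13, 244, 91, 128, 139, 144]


Sum = 1248 mod 256 = 224
Complement = 31

31


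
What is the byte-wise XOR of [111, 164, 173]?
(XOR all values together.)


XOR chain: 111 ^ 164 ^ 173 = 102

102


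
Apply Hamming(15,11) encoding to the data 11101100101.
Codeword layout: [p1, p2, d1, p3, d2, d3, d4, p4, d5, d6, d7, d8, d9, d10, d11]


Parity bits: p1=1, p2=0, p3=0, p4=0

101011001100101


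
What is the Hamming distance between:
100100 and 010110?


XOR: 110010
Count of 1s: 3

3


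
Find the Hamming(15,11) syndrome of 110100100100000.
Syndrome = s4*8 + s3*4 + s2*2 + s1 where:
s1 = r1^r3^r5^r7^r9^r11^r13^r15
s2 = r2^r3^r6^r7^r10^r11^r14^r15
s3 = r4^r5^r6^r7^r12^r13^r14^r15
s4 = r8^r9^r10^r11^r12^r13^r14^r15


s1=0, s2=1, s3=0, s4=1

Syndrome = 10 (error at position 10)


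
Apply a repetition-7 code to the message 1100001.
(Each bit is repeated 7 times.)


Each bit -> 7 copies

1111111111111100000000000000000000000000001111111


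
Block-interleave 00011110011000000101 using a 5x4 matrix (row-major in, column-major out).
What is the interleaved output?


Matrix:
  0001
  1110
  0110
  0000
  0101
Read columns: 01000011010110010001

01000011010110010001


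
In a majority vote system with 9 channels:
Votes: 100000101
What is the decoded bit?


Ones: 3 out of 9
Threshold: 5

0 (3/9 voted 1)


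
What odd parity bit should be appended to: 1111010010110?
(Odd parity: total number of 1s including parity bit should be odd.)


Number of 1s in data: 8
Parity bit: 1

1


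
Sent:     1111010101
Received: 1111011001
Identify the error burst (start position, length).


XOR: 0000001100

Burst at position 6, length 2


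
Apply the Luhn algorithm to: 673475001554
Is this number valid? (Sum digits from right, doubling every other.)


Luhn sum = 42
42 mod 10 = 2

Invalid (Luhn sum mod 10 = 2)


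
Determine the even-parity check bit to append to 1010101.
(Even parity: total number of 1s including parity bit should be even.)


Number of 1s in data: 4
Parity bit: 0

0


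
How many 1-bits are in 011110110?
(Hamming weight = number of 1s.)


Counting 1s in 011110110

6


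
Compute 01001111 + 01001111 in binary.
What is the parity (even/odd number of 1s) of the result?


01001111 = 79
01001111 = 79
Sum = 158 = 10011110
1s count = 5

odd parity (5 ones in 10011110)


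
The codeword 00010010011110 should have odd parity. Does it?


Number of 1s: 6

No, parity error (6 ones)


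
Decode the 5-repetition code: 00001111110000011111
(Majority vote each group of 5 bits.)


Groups: 00001, 11111, 00000, 11111
Majority votes: 0101

0101


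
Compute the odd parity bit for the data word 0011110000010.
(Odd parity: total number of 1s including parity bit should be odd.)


Number of 1s in data: 5
Parity bit: 0

0


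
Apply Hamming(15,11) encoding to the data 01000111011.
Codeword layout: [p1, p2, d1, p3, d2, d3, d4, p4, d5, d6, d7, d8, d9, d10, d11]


Parity bits: p1=1, p2=0, p3=0, p4=1

100010010111011


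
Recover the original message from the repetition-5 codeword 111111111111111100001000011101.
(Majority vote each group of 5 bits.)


Groups: 11111, 11111, 11111, 10000, 10000, 11101
Majority votes: 111001

111001


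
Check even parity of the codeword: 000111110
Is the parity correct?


Number of 1s: 5

No, parity error (5 ones)


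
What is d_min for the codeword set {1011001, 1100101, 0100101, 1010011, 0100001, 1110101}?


Comparing all pairs, minimum distance: 1
Can detect 0 errors, correct 0 errors

1


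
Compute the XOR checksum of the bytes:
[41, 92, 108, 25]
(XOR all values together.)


XOR chain: 41 ^ 92 ^ 108 ^ 25 = 0

0


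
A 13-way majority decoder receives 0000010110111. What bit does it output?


Ones: 6 out of 13
Threshold: 7

0 (6/13 voted 1)


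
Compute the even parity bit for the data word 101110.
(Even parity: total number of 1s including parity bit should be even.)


Number of 1s in data: 4
Parity bit: 0

0


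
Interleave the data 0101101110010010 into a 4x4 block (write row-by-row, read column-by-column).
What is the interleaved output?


Matrix:
  0101
  1011
  1001
  0010
Read columns: 0110100001011110

0110100001011110


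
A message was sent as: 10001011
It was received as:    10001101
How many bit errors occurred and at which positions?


XOR: 00000110

2 error(s) at position(s): 5, 6


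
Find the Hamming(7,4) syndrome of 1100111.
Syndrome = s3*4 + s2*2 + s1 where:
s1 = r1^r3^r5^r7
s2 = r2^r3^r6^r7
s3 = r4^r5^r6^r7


s1=1, s2=1, s3=1

Syndrome = 7 (error at position 7)


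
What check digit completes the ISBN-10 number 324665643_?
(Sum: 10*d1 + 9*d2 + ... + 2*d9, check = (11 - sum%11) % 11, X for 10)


Weighted sum: 225
225 mod 11 = 5

Check digit: 6


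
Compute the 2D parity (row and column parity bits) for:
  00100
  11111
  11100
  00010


Row parities: 1111
Column parities: 00101

Row P: 1111, Col P: 00101, Corner: 0


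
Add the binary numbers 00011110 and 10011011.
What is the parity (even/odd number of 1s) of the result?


00011110 = 30
10011011 = 155
Sum = 185 = 10111001
1s count = 5

odd parity (5 ones in 10111001)


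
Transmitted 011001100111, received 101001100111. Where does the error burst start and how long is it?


XOR: 110000000000

Burst at position 0, length 2


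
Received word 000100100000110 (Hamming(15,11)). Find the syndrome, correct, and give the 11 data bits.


Syndrome = 0: no error detected

Data: 00010000110 (no errors)


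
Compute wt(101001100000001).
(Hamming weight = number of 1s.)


Counting 1s in 101001100000001

5


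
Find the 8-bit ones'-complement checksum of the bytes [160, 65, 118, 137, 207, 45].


Sum = 732 mod 256 = 220
Complement = 35

35


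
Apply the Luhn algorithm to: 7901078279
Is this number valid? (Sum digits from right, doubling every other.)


Luhn sum = 45
45 mod 10 = 5

Invalid (Luhn sum mod 10 = 5)


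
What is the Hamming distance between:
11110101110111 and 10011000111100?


XOR: 01101101001011
Count of 1s: 8

8


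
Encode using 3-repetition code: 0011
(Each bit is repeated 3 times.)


Each bit -> 3 copies

000000111111


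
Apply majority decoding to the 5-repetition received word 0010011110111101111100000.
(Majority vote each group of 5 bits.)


Groups: 00100, 11110, 11110, 11111, 00000
Majority votes: 01110

01110


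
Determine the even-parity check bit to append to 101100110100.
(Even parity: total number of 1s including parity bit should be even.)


Number of 1s in data: 6
Parity bit: 0

0


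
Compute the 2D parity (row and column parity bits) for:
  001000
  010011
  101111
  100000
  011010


Row parities: 11111
Column parities: 001110

Row P: 11111, Col P: 001110, Corner: 1


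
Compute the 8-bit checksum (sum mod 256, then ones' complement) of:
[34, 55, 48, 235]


Sum = 372 mod 256 = 116
Complement = 139

139


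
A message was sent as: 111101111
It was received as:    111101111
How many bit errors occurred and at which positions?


XOR: 000000000

0 errors (received matches sent)


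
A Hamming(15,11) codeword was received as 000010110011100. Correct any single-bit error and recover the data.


Syndrome = 0: no error detected

Data: 01010011100 (no errors)


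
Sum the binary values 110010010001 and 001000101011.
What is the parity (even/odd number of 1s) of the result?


110010010001 = 3217
001000101011 = 555
Sum = 3772 = 111010111100
1s count = 8

even parity (8 ones in 111010111100)


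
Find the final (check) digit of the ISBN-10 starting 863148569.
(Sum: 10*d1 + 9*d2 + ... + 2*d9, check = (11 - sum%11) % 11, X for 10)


Weighted sum: 285
285 mod 11 = 10

Check digit: 1


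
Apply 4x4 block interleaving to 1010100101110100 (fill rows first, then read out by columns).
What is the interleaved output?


Matrix:
  1010
  1001
  0111
  0100
Read columns: 1100001110100110

1100001110100110


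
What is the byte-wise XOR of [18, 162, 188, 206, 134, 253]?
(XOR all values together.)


XOR chain: 18 ^ 162 ^ 188 ^ 206 ^ 134 ^ 253 = 185

185


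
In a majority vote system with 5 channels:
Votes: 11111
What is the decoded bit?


Ones: 5 out of 5
Threshold: 3

1 (5/5 voted 1)


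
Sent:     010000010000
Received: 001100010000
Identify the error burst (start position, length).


XOR: 011100000000

Burst at position 1, length 3


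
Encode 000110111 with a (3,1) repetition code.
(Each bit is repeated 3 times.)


Each bit -> 3 copies

000000000111111000111111111


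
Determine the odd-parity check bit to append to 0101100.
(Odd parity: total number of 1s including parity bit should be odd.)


Number of 1s in data: 3
Parity bit: 0

0
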